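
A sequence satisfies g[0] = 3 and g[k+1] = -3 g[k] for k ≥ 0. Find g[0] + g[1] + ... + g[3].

g[1] = -3·3 = -9
g[2] = -3·(-9) = 27
g[3] = -3·27 = -81
Sum = 3 + (-9) + 27 + (-81) = -60

-60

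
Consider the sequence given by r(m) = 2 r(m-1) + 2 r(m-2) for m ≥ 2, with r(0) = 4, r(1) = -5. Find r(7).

-680

r(2) = 2*(-5) + 2*4 = -2
r(3) = 2*(-2) + 2*(-5) = -14
r(4) = 2*(-14) + 2*(-2) = -32
r(5) = 2*(-32) + 2*(-14) = -92
r(6) = 2*(-92) + 2*(-32) = -248
r(7) = 2*(-248) + 2*(-92) = -680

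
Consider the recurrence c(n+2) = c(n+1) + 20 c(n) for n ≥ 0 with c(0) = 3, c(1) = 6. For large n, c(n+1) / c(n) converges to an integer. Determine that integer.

5

The characteristic equation is r^2 - r - 20 = 0, which factors as (r - 5)(r + 4) = 0.
So the roots are 5 and -4. Since |5| > |-4| and the coefficient of 5^n is non-zero, the ratio tends to 5.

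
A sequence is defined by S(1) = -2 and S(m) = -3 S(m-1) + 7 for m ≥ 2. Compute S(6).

S(2) = -3(-2) + 7 = 13
S(3) = -3(13) + 7 = -32
S(4) = -3(-32) + 7 = 103
S(5) = -3(103) + 7 = -302
S(6) = -3(-302) + 7 = 913

913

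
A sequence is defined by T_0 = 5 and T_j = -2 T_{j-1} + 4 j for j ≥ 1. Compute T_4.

T_1 = -2(5) + 4 = -6
T_2 = -2(-6) + 8 = 20
T_3 = -2(20) + 12 = -28
T_4 = -2(-28) + 16 = 72

72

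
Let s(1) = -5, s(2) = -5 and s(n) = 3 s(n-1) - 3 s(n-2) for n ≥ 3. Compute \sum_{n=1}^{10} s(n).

s(3) = 3·(-5) - 3·(-5) = 0
s(4) = 3·0 - 3·(-5) = 15
s(5) = 3·15 - 3·0 = 45
s(6) = 3·45 - 3·15 = 90
s(7) = 3·90 - 3·45 = 135
s(8) = 3·135 - 3·90 = 135
s(9) = 3·135 - 3·135 = 0
s(10) = 3·0 - 3·135 = -405
Sum = (-5) + (-5) + 0 + 15 + 45 + 90 + 135 + 135 + 0 + (-405) = 5

5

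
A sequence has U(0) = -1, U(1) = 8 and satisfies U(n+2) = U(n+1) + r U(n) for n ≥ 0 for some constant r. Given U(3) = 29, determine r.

U(2) = 8 - r
U(3) = 8 + 7r
So 8 + 7r = 29, giving r = 3.

3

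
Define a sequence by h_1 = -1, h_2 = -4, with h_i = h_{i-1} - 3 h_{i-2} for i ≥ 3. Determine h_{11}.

-346

h_3 = (-4) - 3(-1) = -1
h_4 = (-1) - 3(-4) = 11
h_5 = 11 - 3(-1) = 14
h_6 = 14 - 3(11) = -19
h_7 = (-19) - 3(14) = -61
h_8 = (-61) - 3(-19) = -4
h_9 = (-4) - 3(-61) = 179
h_{10} = 179 - 3(-4) = 191
h_{11} = 191 - 3(179) = -346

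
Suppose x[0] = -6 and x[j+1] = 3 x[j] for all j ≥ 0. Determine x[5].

x[1] = 3(-6) = -18
x[2] = 3(-18) = -54
x[3] = 3(-54) = -162
x[4] = 3(-162) = -486
x[5] = 3(-486) = -1458

-1458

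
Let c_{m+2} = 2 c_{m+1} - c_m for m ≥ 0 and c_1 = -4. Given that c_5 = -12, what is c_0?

-2

Let c_0 = v.
c_2 = -8 - v
c_3 = -12 - 2v
c_4 = -16 - 3v
c_5 = -20 - 4v
So -20 - 4v = -12, giving v = -2.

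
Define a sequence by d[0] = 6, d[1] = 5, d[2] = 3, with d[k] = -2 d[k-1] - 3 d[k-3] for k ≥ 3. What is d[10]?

d[3] = -2*3 - 3*6 = -24
d[4] = -2*(-24) - 3*5 = 33
d[5] = -2*33 - 3*3 = -75
d[6] = -2*(-75) - 3*(-24) = 222
d[7] = -2*222 - 3*33 = -543
d[8] = -2*(-543) - 3*(-75) = 1311
d[9] = -2*1311 - 3*222 = -3288
d[10] = -2*(-3288) - 3*(-543) = 8205

8205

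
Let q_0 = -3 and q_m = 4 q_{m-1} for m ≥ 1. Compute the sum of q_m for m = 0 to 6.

q_1 = 4(-3) = -12
q_2 = 4(-12) = -48
q_3 = 4(-48) = -192
q_4 = 4(-192) = -768
q_5 = 4(-768) = -3072
q_6 = 4(-3072) = -12288
Sum = (-3) + (-12) + (-48) + (-192) + (-768) + (-3072) + (-12288) = -16383

-16383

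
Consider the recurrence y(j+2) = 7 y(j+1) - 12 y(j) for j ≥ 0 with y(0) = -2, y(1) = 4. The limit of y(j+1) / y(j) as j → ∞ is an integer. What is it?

The characteristic equation is r^2 - 7r + 12 = 0, which factors as (r - 4)(r - 3) = 0.
So the roots are 4 and 3. Since |4| > |3| and the coefficient of 4^j is non-zero, the ratio tends to 4.

4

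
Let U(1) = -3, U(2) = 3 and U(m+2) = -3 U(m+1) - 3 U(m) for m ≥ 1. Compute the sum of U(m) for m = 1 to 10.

207

U(3) = -3·3 - 3·(-3) = 0
U(4) = -3·0 - 3·3 = -9
U(5) = -3·(-9) - 3·0 = 27
U(6) = -3·27 - 3·(-9) = -54
U(7) = -3·(-54) - 3·27 = 81
U(8) = -3·81 - 3·(-54) = -81
U(9) = -3·(-81) - 3·81 = 0
U(10) = -3·0 - 3·(-81) = 243
Sum = (-3) + 3 + 0 + (-9) + 27 + (-54) + 81 + (-81) + 0 + 243 = 207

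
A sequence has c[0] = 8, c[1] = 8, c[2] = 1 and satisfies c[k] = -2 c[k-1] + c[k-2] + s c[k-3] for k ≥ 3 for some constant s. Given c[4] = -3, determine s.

c[3] = 6 + 8s
c[4] = -11 - 8s
So -11 - 8s = -3, giving s = -1.

-1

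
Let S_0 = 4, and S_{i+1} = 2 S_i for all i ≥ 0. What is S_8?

S_1 = 2(4) = 8
S_2 = 2(8) = 16
S_3 = 2(16) = 32
S_4 = 2(32) = 64
S_5 = 2(64) = 128
S_6 = 2(128) = 256
S_7 = 2(256) = 512
S_8 = 2(512) = 1024

1024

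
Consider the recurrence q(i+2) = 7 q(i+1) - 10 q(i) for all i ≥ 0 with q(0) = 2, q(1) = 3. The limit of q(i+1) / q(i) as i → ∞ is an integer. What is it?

5

The characteristic equation is r^2 - 7r + 10 = 0, which factors as (r - 5)(r - 2) = 0.
So the roots are 5 and 2. Since |5| > |2| and the coefficient of 5^i is non-zero, the ratio tends to 5.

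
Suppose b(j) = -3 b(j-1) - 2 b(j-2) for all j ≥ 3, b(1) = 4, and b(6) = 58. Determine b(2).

Let b(2) = v.
b(3) = -8 - 3v
b(4) = 24 + 7v
b(5) = -56 - 15v
b(6) = 120 + 31v
So 120 + 31v = 58, giving v = -2.

-2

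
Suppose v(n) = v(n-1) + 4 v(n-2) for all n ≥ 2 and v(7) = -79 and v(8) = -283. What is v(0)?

Rearranging, v(n-2) = (v(n) - v(n-1)) / 4.
v(6) = (-283 - (-79)) / 4 = -204/4 = -51
v(5) = (-79 - (-51)) / 4 = -28/4 = -7
v(4) = (-51 - (-7)) / 4 = -44/4 = -11
v(3) = (-7 - (-11)) / 4 = 4/4 = 1
v(2) = (-11 - 1) / 4 = -12/4 = -3
v(1) = (1 - (-3)) / 4 = 4/4 = 1
v(0) = (-3 - 1) / 4 = -4/4 = -1

-1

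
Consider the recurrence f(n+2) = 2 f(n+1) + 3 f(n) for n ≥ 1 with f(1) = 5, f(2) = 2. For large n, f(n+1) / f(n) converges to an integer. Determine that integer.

The characteristic equation is r^2 - 2r - 3 = 0, which factors as (r - 3)(r + 1) = 0.
So the roots are 3 and -1. Since |3| > |-1| and the coefficient of 3^n is non-zero, the ratio tends to 3.

3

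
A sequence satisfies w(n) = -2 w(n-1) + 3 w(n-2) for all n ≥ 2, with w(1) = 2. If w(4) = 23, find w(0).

3

Let w(0) = y.
w(2) = -4 + 3y
w(3) = 14 - 6y
w(4) = -40 + 21y
So -40 + 21y = 23, giving y = 3.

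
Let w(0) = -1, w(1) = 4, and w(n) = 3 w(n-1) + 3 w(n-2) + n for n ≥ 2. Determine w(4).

w(2) = 3·4 + 3·(-1) + 2 = 11
w(3) = 3·11 + 3·4 + 3 = 48
w(4) = 3·48 + 3·11 + 4 = 181

181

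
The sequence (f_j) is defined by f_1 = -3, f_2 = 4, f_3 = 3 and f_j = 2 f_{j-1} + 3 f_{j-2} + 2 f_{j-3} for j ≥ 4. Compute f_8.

f_4 = 2·3 + 3·4 + 2·(-3) = 12
f_5 = 2·12 + 3·3 + 2·4 = 41
f_6 = 2·41 + 3·12 + 2·3 = 124
f_7 = 2·124 + 3·41 + 2·12 = 395
f_8 = 2·395 + 3·124 + 2·41 = 1244

1244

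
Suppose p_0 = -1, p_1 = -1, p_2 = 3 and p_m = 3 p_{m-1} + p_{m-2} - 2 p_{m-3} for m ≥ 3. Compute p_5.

109

p_3 = 3·3 + (-1) - 2·(-1) = 10
p_4 = 3·10 + 3 - 2·(-1) = 35
p_5 = 3·35 + 10 - 2·3 = 109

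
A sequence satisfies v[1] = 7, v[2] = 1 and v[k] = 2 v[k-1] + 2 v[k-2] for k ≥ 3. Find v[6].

268

v[3] = 2*1 + 2*7 = 16
v[4] = 2*16 + 2*1 = 34
v[5] = 2*34 + 2*16 = 100
v[6] = 2*100 + 2*34 = 268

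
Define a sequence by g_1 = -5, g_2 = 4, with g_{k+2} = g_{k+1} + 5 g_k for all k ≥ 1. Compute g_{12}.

-84291

g_3 = 4 + 5·(-5) = -21
g_4 = (-21) + 5·4 = -1
g_5 = (-1) + 5·(-21) = -106
g_6 = (-106) + 5·(-1) = -111
g_7 = (-111) + 5·(-106) = -641
g_8 = (-641) + 5·(-111) = -1196
g_9 = (-1196) + 5·(-641) = -4401
g_{10} = (-4401) + 5·(-1196) = -10381
g_{11} = (-10381) + 5·(-4401) = -32386
g_{12} = (-32386) + 5·(-10381) = -84291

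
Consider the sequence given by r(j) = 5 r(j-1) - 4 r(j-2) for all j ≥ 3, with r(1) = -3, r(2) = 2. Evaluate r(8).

27302

r(3) = 5(2) - 4(-3) = 22
r(4) = 5(22) - 4(2) = 102
r(5) = 5(102) - 4(22) = 422
r(6) = 5(422) - 4(102) = 1702
r(7) = 5(1702) - 4(422) = 6822
r(8) = 5(6822) - 4(1702) = 27302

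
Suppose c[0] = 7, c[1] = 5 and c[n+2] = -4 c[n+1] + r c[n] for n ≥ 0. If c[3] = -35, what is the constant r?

c[2] = -20 + 7r
c[3] = 80 - 23r
So 80 - 23r = -35, giving r = 5.

5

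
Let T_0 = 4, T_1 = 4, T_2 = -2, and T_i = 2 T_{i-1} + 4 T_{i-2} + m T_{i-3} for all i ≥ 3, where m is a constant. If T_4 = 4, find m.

T_3 = 12 + 4m
T_4 = 16 + 12m
So 16 + 12m = 4, giving m = -1.

-1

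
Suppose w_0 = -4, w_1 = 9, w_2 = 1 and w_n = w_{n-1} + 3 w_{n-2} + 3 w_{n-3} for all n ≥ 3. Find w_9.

w_3 = 1 + 3*9 + 3*(-4) = 16
w_4 = 16 + 3*1 + 3*9 = 46
w_5 = 46 + 3*16 + 3*1 = 97
w_6 = 97 + 3*46 + 3*16 = 283
w_7 = 283 + 3*97 + 3*46 = 712
w_8 = 712 + 3*283 + 3*97 = 1852
w_9 = 1852 + 3*712 + 3*283 = 4837

4837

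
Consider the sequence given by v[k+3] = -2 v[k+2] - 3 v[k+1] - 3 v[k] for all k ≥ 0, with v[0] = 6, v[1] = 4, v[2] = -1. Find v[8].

v[3] = -2*(-1) - 3*4 - 3*6 = -28
v[4] = -2*(-28) - 3*(-1) - 3*4 = 47
v[5] = -2*47 - 3*(-28) - 3*(-1) = -7
v[6] = -2*(-7) - 3*47 - 3*(-28) = -43
v[7] = -2*(-43) - 3*(-7) - 3*47 = -34
v[8] = -2*(-34) - 3*(-43) - 3*(-7) = 218

218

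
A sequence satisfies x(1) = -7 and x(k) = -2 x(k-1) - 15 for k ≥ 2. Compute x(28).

268435451

The fixed point is -15/(1 + 2) = -5, so x(k) + 5 = -2(x(k-1) + 5).
Hence x(k) = -2·(-2)^{k-1} - 5.
x(28) = -2·(-2)^{27} - 5 = -2·-134217728 - 5 = 268435451.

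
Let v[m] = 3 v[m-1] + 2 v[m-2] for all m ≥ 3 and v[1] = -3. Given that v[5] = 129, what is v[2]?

5

Let v[2] = y.
v[3] = -6 + 3y
v[4] = -18 + 11y
v[5] = -66 + 39y
So -66 + 39y = 129, giving y = 5.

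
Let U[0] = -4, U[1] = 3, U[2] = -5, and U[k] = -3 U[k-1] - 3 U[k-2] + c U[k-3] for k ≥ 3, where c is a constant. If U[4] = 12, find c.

1

U[3] = 6 - 4c
U[4] = -3 + 15c
So -3 + 15c = 12, giving c = 1.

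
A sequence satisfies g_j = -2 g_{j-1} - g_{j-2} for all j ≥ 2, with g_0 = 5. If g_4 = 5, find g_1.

Let g_1 = v.
g_2 = -5 - 2v
g_3 = 10 + 3v
g_4 = -15 - 4v
So -15 - 4v = 5, giving v = -5.

-5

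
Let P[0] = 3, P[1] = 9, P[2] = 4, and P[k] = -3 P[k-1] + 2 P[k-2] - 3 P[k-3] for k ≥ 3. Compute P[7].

195

P[3] = -3·4 + 2·9 - 3·3 = -3
P[4] = -3·(-3) + 2·4 - 3·9 = -10
P[5] = -3·(-10) + 2·(-3) - 3·4 = 12
P[6] = -3·12 + 2·(-10) - 3·(-3) = -47
P[7] = -3·(-47) + 2·12 - 3·(-10) = 195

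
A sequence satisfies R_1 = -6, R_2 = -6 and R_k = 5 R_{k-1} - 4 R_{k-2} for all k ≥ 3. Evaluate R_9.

R_3 = 5·(-6) - 4·(-6) = -6
R_4 = 5·(-6) - 4·(-6) = -6
R_5 = 5·(-6) - 4·(-6) = -6
R_6 = 5·(-6) - 4·(-6) = -6
R_7 = 5·(-6) - 4·(-6) = -6
R_8 = 5·(-6) - 4·(-6) = -6
R_9 = 5·(-6) - 4·(-6) = -6

-6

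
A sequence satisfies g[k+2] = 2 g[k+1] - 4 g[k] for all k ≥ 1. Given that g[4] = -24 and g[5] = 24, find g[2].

-3

Rearranging, g[k-2] = (g[k] - 2 g[k-1]) / -4.
g[3] = (24 - 2·(-24)) / -4 = 72/-4 = -18
g[2] = (-24 - 2·(-18)) / -4 = 12/-4 = -3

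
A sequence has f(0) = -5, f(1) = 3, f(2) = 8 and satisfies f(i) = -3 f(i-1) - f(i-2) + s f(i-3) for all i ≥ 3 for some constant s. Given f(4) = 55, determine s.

f(3) = -27 - 5s
f(4) = 73 + 18s
So 73 + 18s = 55, giving s = -1.

-1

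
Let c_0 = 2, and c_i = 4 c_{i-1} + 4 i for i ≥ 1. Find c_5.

3860

c_1 = 4*2 + 4 = 12
c_2 = 4*12 + 8 = 56
c_3 = 4*56 + 12 = 236
c_4 = 4*236 + 16 = 960
c_5 = 4*960 + 20 = 3860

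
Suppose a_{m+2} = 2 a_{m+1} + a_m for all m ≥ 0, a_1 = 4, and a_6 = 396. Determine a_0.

4

Let a_0 = x.
a_2 = 8 + x
a_3 = 20 + 2x
a_4 = 48 + 5x
a_5 = 116 + 12x
a_6 = 280 + 29x
So 280 + 29x = 396, giving x = 4.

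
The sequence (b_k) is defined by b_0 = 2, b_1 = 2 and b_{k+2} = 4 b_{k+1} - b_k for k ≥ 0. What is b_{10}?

221542

b_2 = 4*2 - 2 = 6
b_3 = 4*6 - 2 = 22
b_4 = 4*22 - 6 = 82
b_5 = 4*82 - 22 = 306
b_6 = 4*306 - 82 = 1142
b_7 = 4*1142 - 306 = 4262
b_8 = 4*4262 - 1142 = 15906
b_9 = 4*15906 - 4262 = 59362
b_{10} = 4*59362 - 15906 = 221542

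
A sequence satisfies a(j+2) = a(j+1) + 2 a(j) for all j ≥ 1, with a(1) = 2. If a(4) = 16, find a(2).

4

Let a(2) = x.
a(3) = 4 + x
a(4) = 4 + 3x
So 4 + 3x = 16, giving x = 4.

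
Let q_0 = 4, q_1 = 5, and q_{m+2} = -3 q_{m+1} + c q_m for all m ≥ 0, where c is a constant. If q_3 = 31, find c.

2

q_2 = -15 + 4c
q_3 = 45 - 7c
So 45 - 7c = 31, giving c = 2.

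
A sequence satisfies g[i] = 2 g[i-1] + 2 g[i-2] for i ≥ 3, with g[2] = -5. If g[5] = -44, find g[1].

Let g[1] = x.
g[3] = -10 + 2x
g[4] = -30 + 4x
g[5] = -80 + 12x
So -80 + 12x = -44, giving x = 3.

3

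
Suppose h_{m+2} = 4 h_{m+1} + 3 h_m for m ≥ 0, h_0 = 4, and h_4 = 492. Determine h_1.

Let h_1 = y.
h_2 = 12 + 4y
h_3 = 48 + 19y
h_4 = 228 + 88y
So 228 + 88y = 492, giving y = 3.

3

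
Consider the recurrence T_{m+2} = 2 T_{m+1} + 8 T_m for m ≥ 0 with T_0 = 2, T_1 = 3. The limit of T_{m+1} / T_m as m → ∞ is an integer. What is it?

4

The characteristic equation is r^2 - 2r - 8 = 0, which factors as (r - 4)(r + 2) = 0.
So the roots are 4 and -2. Since |4| > |-2| and the coefficient of 4^m is non-zero, the ratio tends to 4.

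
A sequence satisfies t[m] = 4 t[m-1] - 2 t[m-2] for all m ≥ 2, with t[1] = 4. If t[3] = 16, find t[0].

5

Let t[0] = w.
t[2] = 16 - 2w
t[3] = 56 - 8w
So 56 - 8w = 16, giving w = 5.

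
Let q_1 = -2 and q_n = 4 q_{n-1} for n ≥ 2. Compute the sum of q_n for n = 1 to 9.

-174762

q_2 = 4·(-2) = -8
q_3 = 4·(-8) = -32
q_4 = 4·(-32) = -128
q_5 = 4·(-128) = -512
q_6 = 4·(-512) = -2048
q_7 = 4·(-2048) = -8192
q_8 = 4·(-8192) = -32768
q_9 = 4·(-32768) = -131072
Sum = (-2) + (-8) + (-32) + (-128) + (-512) + (-2048) + (-8192) + (-32768) + (-131072) = -174762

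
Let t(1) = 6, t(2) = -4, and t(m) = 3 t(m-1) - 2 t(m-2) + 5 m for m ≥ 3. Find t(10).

4756

t(3) = 3*(-4) - 2*6 + 15 = -9
t(4) = 3*(-9) - 2*(-4) + 20 = 1
t(5) = 3*1 - 2*(-9) + 25 = 46
t(6) = 3*46 - 2*1 + 30 = 166
t(7) = 3*166 - 2*46 + 35 = 441
t(8) = 3*441 - 2*166 + 40 = 1031
t(9) = 3*1031 - 2*441 + 45 = 2256
t(10) = 3*2256 - 2*1031 + 50 = 4756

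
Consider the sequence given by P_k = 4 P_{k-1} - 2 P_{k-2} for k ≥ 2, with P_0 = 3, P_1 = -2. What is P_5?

P_2 = 4·(-2) - 2·3 = -14
P_3 = 4·(-14) - 2·(-2) = -52
P_4 = 4·(-52) - 2·(-14) = -180
P_5 = 4·(-180) - 2·(-52) = -616

-616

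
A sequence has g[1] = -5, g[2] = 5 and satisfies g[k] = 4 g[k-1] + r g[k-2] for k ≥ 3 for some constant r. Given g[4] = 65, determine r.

1

g[3] = 20 - 5r
g[4] = 80 - 15r
So 80 - 15r = 65, giving r = 1.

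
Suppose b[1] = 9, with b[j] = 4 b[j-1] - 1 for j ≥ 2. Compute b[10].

b[2] = 4*9 - 1 = 35
b[3] = 4*35 - 1 = 139
b[4] = 4*139 - 1 = 555
b[5] = 4*555 - 1 = 2219
b[6] = 4*2219 - 1 = 8875
b[7] = 4*8875 - 1 = 35499
b[8] = 4*35499 - 1 = 141995
b[9] = 4*141995 - 1 = 567979
b[10] = 4*567979 - 1 = 2271915

2271915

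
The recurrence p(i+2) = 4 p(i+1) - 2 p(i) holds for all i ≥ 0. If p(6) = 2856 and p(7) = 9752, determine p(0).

-7

Rearranging, p(i-2) = (p(i) - 4 p(i-1)) / -2.
p(5) = (9752 - 4*2856) / -2 = -1672/-2 = 836
p(4) = (2856 - 4*836) / -2 = -488/-2 = 244
p(3) = (836 - 4*244) / -2 = -140/-2 = 70
p(2) = (244 - 4*70) / -2 = -36/-2 = 18
p(1) = (70 - 4*18) / -2 = -2/-2 = 1
p(0) = (18 - 4*1) / -2 = 14/-2 = -7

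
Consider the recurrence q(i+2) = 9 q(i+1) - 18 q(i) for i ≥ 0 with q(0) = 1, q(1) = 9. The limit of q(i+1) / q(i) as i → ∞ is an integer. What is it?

The characteristic equation is r^2 - 9r + 18 = 0, which factors as (r - 6)(r - 3) = 0.
So the roots are 6 and 3. Since |6| > |3| and the coefficient of 6^i is non-zero, the ratio tends to 6.

6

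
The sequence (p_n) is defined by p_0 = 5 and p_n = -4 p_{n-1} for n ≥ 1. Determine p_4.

1280

p_1 = -4·5 = -20
p_2 = -4·(-20) = 80
p_3 = -4·80 = -320
p_4 = -4·(-320) = 1280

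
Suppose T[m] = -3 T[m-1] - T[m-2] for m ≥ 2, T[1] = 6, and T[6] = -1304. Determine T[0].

Let T[0] = v.
T[2] = -18 - v
T[3] = 48 + 3v
T[4] = -126 - 8v
T[5] = 330 + 21v
T[6] = -864 - 55v
So -864 - 55v = -1304, giving v = 8.

8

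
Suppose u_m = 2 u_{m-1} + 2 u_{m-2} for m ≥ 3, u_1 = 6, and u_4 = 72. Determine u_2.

8

Let u_2 = z.
u_3 = 12 + 2z
u_4 = 24 + 6z
So 24 + 6z = 72, giving z = 8.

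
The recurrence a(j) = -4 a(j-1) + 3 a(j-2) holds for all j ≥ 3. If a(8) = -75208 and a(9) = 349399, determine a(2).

-4

Rearranging, a(j-2) = (a(j) + 4 a(j-1)) / 3.
a(7) = (349399 + 4·(-75208)) / 3 = 48567/3 = 16189
a(6) = (-75208 + 4·16189) / 3 = -10452/3 = -3484
a(5) = (16189 + 4·(-3484)) / 3 = 2253/3 = 751
a(4) = (-3484 + 4·751) / 3 = -480/3 = -160
a(3) = (751 + 4·(-160)) / 3 = 111/3 = 37
a(2) = (-160 + 4·37) / 3 = -12/3 = -4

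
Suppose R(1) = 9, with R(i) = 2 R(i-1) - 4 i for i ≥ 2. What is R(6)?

-64

R(2) = 2·9 - 8 = 10
R(3) = 2·10 - 12 = 8
R(4) = 2·8 - 16 = 0
R(5) = 2·0 - 20 = -20
R(6) = 2·(-20) - 24 = -64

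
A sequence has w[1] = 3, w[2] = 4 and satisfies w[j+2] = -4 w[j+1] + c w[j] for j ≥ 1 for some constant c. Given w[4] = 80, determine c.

-2

w[3] = -16 + 3c
w[4] = 64 - 8c
So 64 - 8c = 80, giving c = -2.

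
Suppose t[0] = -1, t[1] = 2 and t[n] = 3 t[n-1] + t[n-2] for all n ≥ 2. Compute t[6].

611

t[2] = 3(2) + (-1) = 5
t[3] = 3(5) + 2 = 17
t[4] = 3(17) + 5 = 56
t[5] = 3(56) + 17 = 185
t[6] = 3(185) + 56 = 611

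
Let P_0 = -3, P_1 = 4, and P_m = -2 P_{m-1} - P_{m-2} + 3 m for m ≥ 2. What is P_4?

P_2 = -2(4) - (-3) + 6 = 1
P_3 = -2(1) - 4 + 9 = 3
P_4 = -2(3) - 1 + 12 = 5

5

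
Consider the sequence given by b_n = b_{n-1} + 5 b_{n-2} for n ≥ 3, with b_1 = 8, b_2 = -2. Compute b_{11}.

79058

b_3 = (-2) + 5·8 = 38
b_4 = 38 + 5·(-2) = 28
b_5 = 28 + 5·38 = 218
b_6 = 218 + 5·28 = 358
b_7 = 358 + 5·218 = 1448
b_8 = 1448 + 5·358 = 3238
b_9 = 3238 + 5·1448 = 10478
b_{10} = 10478 + 5·3238 = 26668
b_{11} = 26668 + 5·10478 = 79058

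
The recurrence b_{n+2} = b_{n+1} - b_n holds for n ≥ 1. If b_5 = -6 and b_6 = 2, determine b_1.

8

Rearranging, b_{n-2} = -(b_n - b_{n-1}).
b_4 = -(2 - (-6)) = -8
b_3 = -(-6 - (-8)) = -2
b_2 = -(-8 - (-2)) = 6
b_1 = -(-2 - 6) = 8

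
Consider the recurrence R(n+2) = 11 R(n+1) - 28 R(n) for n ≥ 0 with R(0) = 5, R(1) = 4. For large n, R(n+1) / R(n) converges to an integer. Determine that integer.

The characteristic equation is r^2 - 11r + 28 = 0, which factors as (r - 7)(r - 4) = 0.
So the roots are 7 and 4. Since |7| > |4| and the coefficient of 7^n is non-zero, the ratio tends to 7.

7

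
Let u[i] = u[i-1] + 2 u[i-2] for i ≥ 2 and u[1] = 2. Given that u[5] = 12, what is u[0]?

Let u[0] = x.
u[2] = 2 + 2x
u[3] = 6 + 2x
u[4] = 10 + 6x
u[5] = 22 + 10x
So 22 + 10x = 12, giving x = -1.

-1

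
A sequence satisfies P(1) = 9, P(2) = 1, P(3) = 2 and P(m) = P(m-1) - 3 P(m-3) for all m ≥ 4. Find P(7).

41

P(4) = 2 - 3·9 = -25
P(5) = (-25) - 3·1 = -28
P(6) = (-28) - 3·2 = -34
P(7) = (-34) - 3·(-25) = 41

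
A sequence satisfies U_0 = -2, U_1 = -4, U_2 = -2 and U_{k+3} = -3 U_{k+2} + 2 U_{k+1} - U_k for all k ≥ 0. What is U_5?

U_3 = -3*(-2) + 2*(-4) - (-2) = 0
U_4 = -3*0 + 2*(-2) - (-4) = 0
U_5 = -3*0 + 2*0 - (-2) = 2

2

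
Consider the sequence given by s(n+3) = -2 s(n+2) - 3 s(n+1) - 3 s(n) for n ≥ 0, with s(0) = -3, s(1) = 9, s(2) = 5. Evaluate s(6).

s(3) = -2*5 - 3*9 - 3*(-3) = -28
s(4) = -2*(-28) - 3*5 - 3*9 = 14
s(5) = -2*14 - 3*(-28) - 3*5 = 41
s(6) = -2*41 - 3*14 - 3*(-28) = -40

-40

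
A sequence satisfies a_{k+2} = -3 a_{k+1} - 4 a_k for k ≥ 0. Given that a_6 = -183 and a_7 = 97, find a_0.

3

Rearranging, a_{k-2} = (a_k + 3 a_{k-1}) / -4.
a_5 = (97 + 3(-183)) / -4 = -452/-4 = 113
a_4 = (-183 + 3(113)) / -4 = 156/-4 = -39
a_3 = (113 + 3(-39)) / -4 = -4/-4 = 1
a_2 = (-39 + 3(1)) / -4 = -36/-4 = 9
a_1 = (1 + 3(9)) / -4 = 28/-4 = -7
a_0 = (9 + 3(-7)) / -4 = -12/-4 = 3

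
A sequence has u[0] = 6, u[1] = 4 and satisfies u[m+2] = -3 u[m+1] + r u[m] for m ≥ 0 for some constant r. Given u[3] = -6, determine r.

3

u[2] = -12 + 6r
u[3] = 36 - 14r
So 36 - 14r = -6, giving r = 3.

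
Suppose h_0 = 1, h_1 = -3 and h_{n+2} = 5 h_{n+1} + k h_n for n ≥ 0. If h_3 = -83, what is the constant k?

h_2 = -15 + k
h_3 = -75 + 2k
So -75 + 2k = -83, giving k = -4.

-4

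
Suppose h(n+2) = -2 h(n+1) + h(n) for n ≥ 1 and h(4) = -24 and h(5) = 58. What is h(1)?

Rearranging, h(n-2) = h(n) + 2 h(n-1).
h(3) = 58 + 2·(-24) = 10
h(2) = -24 + 2·10 = -4
h(1) = 10 + 2·(-4) = 2

2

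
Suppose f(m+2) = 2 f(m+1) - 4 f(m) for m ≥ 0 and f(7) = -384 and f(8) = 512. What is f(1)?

-6

Rearranging, f(m-2) = (f(m) - 2 f(m-1)) / -4.
f(6) = (512 - 2·(-384)) / -4 = 1280/-4 = -320
f(5) = (-384 - 2·(-320)) / -4 = 256/-4 = -64
f(4) = (-320 - 2·(-64)) / -4 = -192/-4 = 48
f(3) = (-64 - 2·48) / -4 = -160/-4 = 40
f(2) = (48 - 2·40) / -4 = -32/-4 = 8
f(1) = (40 - 2·8) / -4 = 24/-4 = -6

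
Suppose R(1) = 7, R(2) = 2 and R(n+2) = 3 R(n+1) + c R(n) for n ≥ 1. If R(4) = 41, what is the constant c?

R(3) = 6 + 7c
R(4) = 18 + 23c
So 18 + 23c = 41, giving c = 1.

1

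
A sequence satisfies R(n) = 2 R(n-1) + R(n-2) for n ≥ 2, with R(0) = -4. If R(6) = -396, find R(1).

Let R(1) = x.
R(2) = -4 + 2x
R(3) = -8 + 5x
R(4) = -20 + 12x
R(5) = -48 + 29x
R(6) = -116 + 70x
So -116 + 70x = -396, giving x = -4.

-4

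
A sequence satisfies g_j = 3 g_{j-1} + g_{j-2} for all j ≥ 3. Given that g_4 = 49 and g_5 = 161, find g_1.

-7

Rearranging, g_{j-2} = g_j - 3 g_{j-1}.
g_3 = 161 - 3(49) = 14
g_2 = 49 - 3(14) = 7
g_1 = 14 - 3(7) = -7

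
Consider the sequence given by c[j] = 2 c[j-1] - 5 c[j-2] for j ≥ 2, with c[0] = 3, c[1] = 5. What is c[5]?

c[2] = 2(5) - 5(3) = -5
c[3] = 2(-5) - 5(5) = -35
c[4] = 2(-35) - 5(-5) = -45
c[5] = 2(-45) - 5(-35) = 85

85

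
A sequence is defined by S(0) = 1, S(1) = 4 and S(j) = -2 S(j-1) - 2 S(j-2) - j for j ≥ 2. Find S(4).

S(2) = -2*4 - 2*1 - 2 = -12
S(3) = -2*(-12) - 2*4 - 3 = 13
S(4) = -2*13 - 2*(-12) - 4 = -6

-6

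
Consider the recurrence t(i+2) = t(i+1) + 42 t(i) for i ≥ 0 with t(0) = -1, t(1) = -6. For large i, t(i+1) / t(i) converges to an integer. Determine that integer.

The characteristic equation is r^2 - r - 42 = 0, which factors as (r - 7)(r + 6) = 0.
So the roots are 7 and -6. Since |7| > |-6| and the coefficient of 7^i is non-zero, the ratio tends to 7.

7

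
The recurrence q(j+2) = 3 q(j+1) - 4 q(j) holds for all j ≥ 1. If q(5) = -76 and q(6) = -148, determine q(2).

Rearranging, q(j-2) = (q(j) - 3 q(j-1)) / -4.
q(4) = (-148 - 3(-76)) / -4 = 80/-4 = -20
q(3) = (-76 - 3(-20)) / -4 = -16/-4 = 4
q(2) = (-20 - 3(4)) / -4 = -32/-4 = 8

8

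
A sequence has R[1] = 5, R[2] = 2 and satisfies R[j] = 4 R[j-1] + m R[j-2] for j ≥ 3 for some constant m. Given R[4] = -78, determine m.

R[3] = 8 + 5m
R[4] = 32 + 22m
So 32 + 22m = -78, giving m = -5.

-5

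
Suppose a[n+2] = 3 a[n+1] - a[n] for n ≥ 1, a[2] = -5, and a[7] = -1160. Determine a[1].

8

Let a[1] = w.
a[3] = -15 - w
a[4] = -40 - 3w
a[5] = -105 - 8w
a[6] = -275 - 21w
a[7] = -720 - 55w
So -720 - 55w = -1160, giving w = 8.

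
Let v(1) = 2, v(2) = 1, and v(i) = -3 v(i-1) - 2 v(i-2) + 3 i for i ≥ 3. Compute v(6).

v(3) = -3(1) - 2(2) + 9 = 2
v(4) = -3(2) - 2(1) + 12 = 4
v(5) = -3(4) - 2(2) + 15 = -1
v(6) = -3(-1) - 2(4) + 18 = 13

13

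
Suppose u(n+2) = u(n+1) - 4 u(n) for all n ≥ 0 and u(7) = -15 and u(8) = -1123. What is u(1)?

9

Rearranging, u(n-2) = (u(n) - u(n-1)) / -4.
u(6) = (-1123 - (-15)) / -4 = -1108/-4 = 277
u(5) = (-15 - 277) / -4 = -292/-4 = 73
u(4) = (277 - 73) / -4 = 204/-4 = -51
u(3) = (73 - (-51)) / -4 = 124/-4 = -31
u(2) = (-51 - (-31)) / -4 = -20/-4 = 5
u(1) = (-31 - 5) / -4 = -36/-4 = 9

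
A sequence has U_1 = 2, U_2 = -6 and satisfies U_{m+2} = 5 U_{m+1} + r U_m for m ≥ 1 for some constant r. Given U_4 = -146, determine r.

1

U_3 = -30 + 2r
U_4 = -150 + 4r
So -150 + 4r = -146, giving r = 1.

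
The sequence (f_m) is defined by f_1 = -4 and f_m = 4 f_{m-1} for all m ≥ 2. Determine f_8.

f_2 = 4(-4) = -16
f_3 = 4(-16) = -64
f_4 = 4(-64) = -256
f_5 = 4(-256) = -1024
f_6 = 4(-1024) = -4096
f_7 = 4(-4096) = -16384
f_8 = 4(-16384) = -65536

-65536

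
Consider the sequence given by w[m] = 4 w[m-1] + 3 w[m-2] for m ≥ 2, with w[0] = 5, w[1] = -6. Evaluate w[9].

w[2] = 4(-6) + 3(5) = -9
w[3] = 4(-9) + 3(-6) = -54
w[4] = 4(-54) + 3(-9) = -243
w[5] = 4(-243) + 3(-54) = -1134
w[6] = 4(-1134) + 3(-243) = -5265
w[7] = 4(-5265) + 3(-1134) = -24462
w[8] = 4(-24462) + 3(-5265) = -113643
w[9] = 4(-113643) + 3(-24462) = -527958

-527958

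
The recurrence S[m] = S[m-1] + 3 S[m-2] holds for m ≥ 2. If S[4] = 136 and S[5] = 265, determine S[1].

Rearranging, S[m-2] = (S[m] - S[m-1]) / 3.
S[3] = (265 - 136) / 3 = 129/3 = 43
S[2] = (136 - 43) / 3 = 93/3 = 31
S[1] = (43 - 31) / 3 = 12/3 = 4

4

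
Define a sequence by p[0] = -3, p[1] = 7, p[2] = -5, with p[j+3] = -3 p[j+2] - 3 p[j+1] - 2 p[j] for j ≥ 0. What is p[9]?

168

p[3] = -3*(-5) - 3*7 - 2*(-3) = 0
p[4] = -3*0 - 3*(-5) - 2*7 = 1
p[5] = -3*1 - 3*0 - 2*(-5) = 7
p[6] = -3*7 - 3*1 - 2*0 = -24
p[7] = -3*(-24) - 3*7 - 2*1 = 49
p[8] = -3*49 - 3*(-24) - 2*7 = -89
p[9] = -3*(-89) - 3*49 - 2*(-24) = 168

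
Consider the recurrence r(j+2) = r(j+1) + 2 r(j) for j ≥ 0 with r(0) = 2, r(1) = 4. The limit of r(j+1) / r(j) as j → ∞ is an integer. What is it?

2

The characteristic equation is r^2 - r - 2 = 0, which factors as (r - 2)(r + 1) = 0.
So the roots are 2 and -1. Since |2| > |-1| and the coefficient of 2^j is non-zero, the ratio tends to 2.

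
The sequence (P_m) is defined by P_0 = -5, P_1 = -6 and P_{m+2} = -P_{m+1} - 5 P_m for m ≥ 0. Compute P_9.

P_2 = -(-6) - 5*(-5) = 31
P_3 = -31 - 5*(-6) = -1
P_4 = -(-1) - 5*31 = -154
P_5 = -(-154) - 5*(-1) = 159
P_6 = -159 - 5*(-154) = 611
P_7 = -611 - 5*159 = -1406
P_8 = -(-1406) - 5*611 = -1649
P_9 = -(-1649) - 5*(-1406) = 8679

8679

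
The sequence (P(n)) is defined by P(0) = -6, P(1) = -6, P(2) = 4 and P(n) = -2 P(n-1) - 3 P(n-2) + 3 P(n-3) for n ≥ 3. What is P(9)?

-1388

P(3) = -2*4 - 3*(-6) + 3*(-6) = -8
P(4) = -2*(-8) - 3*4 + 3*(-6) = -14
P(5) = -2*(-14) - 3*(-8) + 3*4 = 64
P(6) = -2*64 - 3*(-14) + 3*(-8) = -110
P(7) = -2*(-110) - 3*64 + 3*(-14) = -14
P(8) = -2*(-14) - 3*(-110) + 3*64 = 550
P(9) = -2*550 - 3*(-14) + 3*(-110) = -1388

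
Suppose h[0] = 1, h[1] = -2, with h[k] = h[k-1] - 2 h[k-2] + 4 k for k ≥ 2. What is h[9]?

128

h[2] = (-2) - 2(1) + 8 = 4
h[3] = 4 - 2(-2) + 12 = 20
h[4] = 20 - 2(4) + 16 = 28
h[5] = 28 - 2(20) + 20 = 8
h[6] = 8 - 2(28) + 24 = -24
h[7] = (-24) - 2(8) + 28 = -12
h[8] = (-12) - 2(-24) + 32 = 68
h[9] = 68 - 2(-12) + 36 = 128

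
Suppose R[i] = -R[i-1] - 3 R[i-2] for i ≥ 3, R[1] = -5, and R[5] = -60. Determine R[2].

-6

Let R[2] = y.
R[3] = 15 - y
R[4] = -15 - 2y
R[5] = -30 + 5y
So -30 + 5y = -60, giving y = -6.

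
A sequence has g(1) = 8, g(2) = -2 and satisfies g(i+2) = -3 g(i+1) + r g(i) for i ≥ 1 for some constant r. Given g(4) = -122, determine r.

g(3) = 6 + 8r
g(4) = -18 - 26r
So -18 - 26r = -122, giving r = 4.

4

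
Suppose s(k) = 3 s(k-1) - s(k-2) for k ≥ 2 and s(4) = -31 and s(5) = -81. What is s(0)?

-4

Rearranging, s(k-2) = -(s(k) - 3 s(k-1)).
s(3) = -(-81 - 3*(-31)) = -12
s(2) = -(-31 - 3*(-12)) = -5
s(1) = -(-12 - 3*(-5)) = -3
s(0) = -(-5 - 3*(-3)) = -4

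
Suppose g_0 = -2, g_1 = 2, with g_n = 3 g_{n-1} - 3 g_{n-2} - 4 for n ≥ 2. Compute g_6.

-58

g_2 = 3(2) - 3(-2) - 4 = 8
g_3 = 3(8) - 3(2) - 4 = 14
g_4 = 3(14) - 3(8) - 4 = 14
g_5 = 3(14) - 3(14) - 4 = -4
g_6 = 3(-4) - 3(14) - 4 = -58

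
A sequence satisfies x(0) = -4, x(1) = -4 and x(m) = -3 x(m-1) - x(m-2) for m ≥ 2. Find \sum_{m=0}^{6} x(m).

572

x(2) = -3·(-4) - (-4) = 16
x(3) = -3·16 - (-4) = -44
x(4) = -3·(-44) - 16 = 116
x(5) = -3·116 - (-44) = -304
x(6) = -3·(-304) - 116 = 796
Sum = (-4) + (-4) + 16 + (-44) + 116 + (-304) + 796 = 572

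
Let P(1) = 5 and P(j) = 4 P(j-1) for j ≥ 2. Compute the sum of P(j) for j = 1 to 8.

109225

P(2) = 4·5 = 20
P(3) = 4·20 = 80
P(4) = 4·80 = 320
P(5) = 4·320 = 1280
P(6) = 4·1280 = 5120
P(7) = 4·5120 = 20480
P(8) = 4·20480 = 81920
Sum = 5 + 20 + 80 + 320 + 1280 + 5120 + 20480 + 81920 = 109225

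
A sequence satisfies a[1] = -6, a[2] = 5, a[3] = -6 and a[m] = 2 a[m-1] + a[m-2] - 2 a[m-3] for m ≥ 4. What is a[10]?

5

a[4] = 2(-6) + 5 - 2(-6) = 5
a[5] = 2(5) + (-6) - 2(5) = -6
a[6] = 2(-6) + 5 - 2(-6) = 5
a[7] = 2(5) + (-6) - 2(5) = -6
a[8] = 2(-6) + 5 - 2(-6) = 5
a[9] = 2(5) + (-6) - 2(5) = -6
a[10] = 2(-6) + 5 - 2(-6) = 5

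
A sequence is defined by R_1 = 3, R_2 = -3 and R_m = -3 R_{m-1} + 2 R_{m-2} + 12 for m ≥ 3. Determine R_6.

-1011

R_3 = -3(-3) + 2(3) + 12 = 27
R_4 = -3(27) + 2(-3) + 12 = -75
R_5 = -3(-75) + 2(27) + 12 = 291
R_6 = -3(291) + 2(-75) + 12 = -1011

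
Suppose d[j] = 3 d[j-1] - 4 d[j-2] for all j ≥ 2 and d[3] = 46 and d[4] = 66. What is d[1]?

2

Rearranging, d[j-2] = (d[j] - 3 d[j-1]) / -4.
d[2] = (66 - 3*46) / -4 = -72/-4 = 18
d[1] = (46 - 3*18) / -4 = -8/-4 = 2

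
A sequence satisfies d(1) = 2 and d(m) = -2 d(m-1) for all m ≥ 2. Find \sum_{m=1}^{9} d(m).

d(2) = -2·2 = -4
d(3) = -2·(-4) = 8
d(4) = -2·8 = -16
d(5) = -2·(-16) = 32
d(6) = -2·32 = -64
d(7) = -2·(-64) = 128
d(8) = -2·128 = -256
d(9) = -2·(-256) = 512
Sum = 2 + (-4) + 8 + (-16) + 32 + (-64) + 128 + (-256) + 512 = 342

342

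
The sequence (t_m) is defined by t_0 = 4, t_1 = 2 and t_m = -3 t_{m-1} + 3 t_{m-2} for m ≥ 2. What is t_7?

-2862

t_2 = -3(2) + 3(4) = 6
t_3 = -3(6) + 3(2) = -12
t_4 = -3(-12) + 3(6) = 54
t_5 = -3(54) + 3(-12) = -198
t_6 = -3(-198) + 3(54) = 756
t_7 = -3(756) + 3(-198) = -2862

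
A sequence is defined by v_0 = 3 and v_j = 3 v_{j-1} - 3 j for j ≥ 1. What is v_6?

v_1 = 3(3) - 3 = 6
v_2 = 3(6) - 6 = 12
v_3 = 3(12) - 9 = 27
v_4 = 3(27) - 12 = 69
v_5 = 3(69) - 15 = 192
v_6 = 3(192) - 18 = 558

558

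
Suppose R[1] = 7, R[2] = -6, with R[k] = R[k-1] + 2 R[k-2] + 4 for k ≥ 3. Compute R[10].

844

R[3] = (-6) + 2(7) + 4 = 12
R[4] = 12 + 2(-6) + 4 = 4
R[5] = 4 + 2(12) + 4 = 32
R[6] = 32 + 2(4) + 4 = 44
R[7] = 44 + 2(32) + 4 = 112
R[8] = 112 + 2(44) + 4 = 204
R[9] = 204 + 2(112) + 4 = 432
R[10] = 432 + 2(204) + 4 = 844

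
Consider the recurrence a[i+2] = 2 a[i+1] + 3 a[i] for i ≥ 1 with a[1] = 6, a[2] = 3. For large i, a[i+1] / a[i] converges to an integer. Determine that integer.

3

The characteristic equation is r^2 - 2r - 3 = 0, which factors as (r - 3)(r + 1) = 0.
So the roots are 3 and -1. Since |3| > |-1| and the coefficient of 3^i is non-zero, the ratio tends to 3.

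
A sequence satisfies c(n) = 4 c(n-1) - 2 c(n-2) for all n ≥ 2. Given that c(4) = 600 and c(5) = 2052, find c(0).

-6

Rearranging, c(n-2) = (c(n) - 4 c(n-1)) / -2.
c(3) = (2052 - 4*600) / -2 = -348/-2 = 174
c(2) = (600 - 4*174) / -2 = -96/-2 = 48
c(1) = (174 - 4*48) / -2 = -18/-2 = 9
c(0) = (48 - 4*9) / -2 = 12/-2 = -6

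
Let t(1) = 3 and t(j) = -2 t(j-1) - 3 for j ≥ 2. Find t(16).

The fixed point is -3/(1 + 2) = -1, so t(j) + 1 = -2(t(j-1) + 1).
Hence t(j) = 4·(-2)^{j-1} - 1.
t(16) = 4·(-2)^{15} - 1 = 4·-32768 - 1 = -131073.

-131073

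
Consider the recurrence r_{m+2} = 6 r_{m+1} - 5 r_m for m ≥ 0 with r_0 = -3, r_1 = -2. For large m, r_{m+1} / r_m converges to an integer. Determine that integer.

The characteristic equation is r^2 - 6r + 5 = 0, which factors as (r - 5)(r - 1) = 0.
So the roots are 5 and 1. Since |5| > |1| and the coefficient of 5^m is non-zero, the ratio tends to 5.

5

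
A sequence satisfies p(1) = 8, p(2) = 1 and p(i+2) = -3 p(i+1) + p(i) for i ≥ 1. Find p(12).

-201215

p(3) = -3(1) + 8 = 5
p(4) = -3(5) + 1 = -14
p(5) = -3(-14) + 5 = 47
p(6) = -3(47) + (-14) = -155
p(7) = -3(-155) + 47 = 512
p(8) = -3(512) + (-155) = -1691
p(9) = -3(-1691) + 512 = 5585
p(10) = -3(5585) + (-1691) = -18446
p(11) = -3(-18446) + 5585 = 60923
p(12) = -3(60923) + (-18446) = -201215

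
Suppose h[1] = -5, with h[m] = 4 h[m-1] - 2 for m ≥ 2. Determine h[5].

h[2] = 4·(-5) - 2 = -22
h[3] = 4·(-22) - 2 = -90
h[4] = 4·(-90) - 2 = -362
h[5] = 4·(-362) - 2 = -1450

-1450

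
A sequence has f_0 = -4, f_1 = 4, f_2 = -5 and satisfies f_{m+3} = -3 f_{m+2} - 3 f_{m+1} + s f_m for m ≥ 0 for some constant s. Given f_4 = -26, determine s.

f_3 = 3 - 4s
f_4 = 6 + 16s
So 6 + 16s = -26, giving s = -2.

-2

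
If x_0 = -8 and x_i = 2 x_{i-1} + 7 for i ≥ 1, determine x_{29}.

-536870919

The fixed point is 7/(1 - 2) = -7, so x_i + 7 = 2(x_{i-1} + 7).
Hence x_i = -1·2^i - 7.
x_{29} = -1·2^{29} - 7 = -1·536870912 - 7 = -536870919.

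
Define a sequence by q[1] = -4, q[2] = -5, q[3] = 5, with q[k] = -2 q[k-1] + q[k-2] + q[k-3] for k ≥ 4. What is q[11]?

5097

q[4] = -2(5) + (-5) + (-4) = -19
q[5] = -2(-19) + 5 + (-5) = 38
q[6] = -2(38) + (-19) + 5 = -90
q[7] = -2(-90) + 38 + (-19) = 199
q[8] = -2(199) + (-90) + 38 = -450
q[9] = -2(-450) + 199 + (-90) = 1009
q[10] = -2(1009) + (-450) + 199 = -2269
q[11] = -2(-2269) + 1009 + (-450) = 5097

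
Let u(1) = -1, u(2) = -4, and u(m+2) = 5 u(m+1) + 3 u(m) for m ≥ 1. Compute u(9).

-663791

u(3) = 5·(-4) + 3·(-1) = -23
u(4) = 5·(-23) + 3·(-4) = -127
u(5) = 5·(-127) + 3·(-23) = -704
u(6) = 5·(-704) + 3·(-127) = -3901
u(7) = 5·(-3901) + 3·(-704) = -21617
u(8) = 5·(-21617) + 3·(-3901) = -119788
u(9) = 5·(-119788) + 3·(-21617) = -663791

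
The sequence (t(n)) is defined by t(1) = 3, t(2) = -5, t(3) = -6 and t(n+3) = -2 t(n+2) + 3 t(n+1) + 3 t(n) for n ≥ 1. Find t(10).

5454

t(4) = -2(-6) + 3(-5) + 3(3) = 6
t(5) = -2(6) + 3(-6) + 3(-5) = -45
t(6) = -2(-45) + 3(6) + 3(-6) = 90
t(7) = -2(90) + 3(-45) + 3(6) = -297
t(8) = -2(-297) + 3(90) + 3(-45) = 729
t(9) = -2(729) + 3(-297) + 3(90) = -2079
t(10) = -2(-2079) + 3(729) + 3(-297) = 5454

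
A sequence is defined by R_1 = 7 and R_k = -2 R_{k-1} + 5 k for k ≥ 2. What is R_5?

77

R_2 = -2·7 + 10 = -4
R_3 = -2·(-4) + 15 = 23
R_4 = -2·23 + 20 = -26
R_5 = -2·(-26) + 25 = 77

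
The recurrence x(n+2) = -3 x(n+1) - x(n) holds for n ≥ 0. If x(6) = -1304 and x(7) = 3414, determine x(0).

8

Rearranging, x(n-2) = -(x(n) + 3 x(n-1)).
x(5) = -(3414 + 3(-1304)) = 498
x(4) = -(-1304 + 3(498)) = -190
x(3) = -(498 + 3(-190)) = 72
x(2) = -(-190 + 3(72)) = -26
x(1) = -(72 + 3(-26)) = 6
x(0) = -(-26 + 3(6)) = 8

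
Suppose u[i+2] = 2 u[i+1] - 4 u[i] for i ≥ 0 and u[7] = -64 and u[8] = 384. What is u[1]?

-1

Rearranging, u[i-2] = (u[i] - 2 u[i-1]) / -4.
u[6] = (384 - 2·(-64)) / -4 = 512/-4 = -128
u[5] = (-64 - 2·(-128)) / -4 = 192/-4 = -48
u[4] = (-128 - 2·(-48)) / -4 = -32/-4 = 8
u[3] = (-48 - 2·8) / -4 = -64/-4 = 16
u[2] = (8 - 2·16) / -4 = -24/-4 = 6
u[1] = (16 - 2·6) / -4 = 4/-4 = -1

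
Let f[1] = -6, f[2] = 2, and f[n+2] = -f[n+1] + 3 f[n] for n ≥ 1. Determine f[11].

-11462

f[3] = -2 + 3(-6) = -20
f[4] = -(-20) + 3(2) = 26
f[5] = -26 + 3(-20) = -86
f[6] = -(-86) + 3(26) = 164
f[7] = -164 + 3(-86) = -422
f[8] = -(-422) + 3(164) = 914
f[9] = -914 + 3(-422) = -2180
f[10] = -(-2180) + 3(914) = 4922
f[11] = -4922 + 3(-2180) = -11462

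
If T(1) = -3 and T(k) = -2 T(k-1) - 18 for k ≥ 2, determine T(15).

49146

The fixed point is -18/(1 + 2) = -6, so T(k) + 6 = -2(T(k-1) + 6).
Hence T(k) = 3·(-2)^{k-1} - 6.
T(15) = 3·(-2)^{14} - 6 = 3·16384 - 6 = 49146.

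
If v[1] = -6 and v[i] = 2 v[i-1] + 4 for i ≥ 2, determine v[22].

The fixed point is 4/(1 - 2) = -4, so v[i] + 4 = 2(v[i-1] + 4).
Hence v[i] = -2·2^{i-1} - 4.
v[22] = -2·2^{21} - 4 = -2·2097152 - 4 = -4194308.

-4194308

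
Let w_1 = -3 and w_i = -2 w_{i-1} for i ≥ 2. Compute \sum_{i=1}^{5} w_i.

w_2 = -2(-3) = 6
w_3 = -2(6) = -12
w_4 = -2(-12) = 24
w_5 = -2(24) = -48
Sum = (-3) + 6 + (-12) + 24 + (-48) = -33

-33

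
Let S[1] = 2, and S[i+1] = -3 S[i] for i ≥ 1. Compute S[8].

-4374

S[2] = -3(2) = -6
S[3] = -3(-6) = 18
S[4] = -3(18) = -54
S[5] = -3(-54) = 162
S[6] = -3(162) = -486
S[7] = -3(-486) = 1458
S[8] = -3(1458) = -4374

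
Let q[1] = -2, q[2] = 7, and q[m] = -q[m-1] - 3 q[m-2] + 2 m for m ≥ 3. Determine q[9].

q[3] = -7 - 3·(-2) + 6 = 5
q[4] = -5 - 3·7 + 8 = -18
q[5] = -(-18) - 3·5 + 10 = 13
q[6] = -13 - 3·(-18) + 12 = 53
q[7] = -53 - 3·13 + 14 = -78
q[8] = -(-78) - 3·53 + 16 = -65
q[9] = -(-65) - 3·(-78) + 18 = 317

317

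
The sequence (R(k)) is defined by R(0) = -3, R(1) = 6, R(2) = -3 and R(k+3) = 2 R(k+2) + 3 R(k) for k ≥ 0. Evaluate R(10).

-3900

R(3) = 2*(-3) + 3*(-3) = -15
R(4) = 2*(-15) + 3*6 = -12
R(5) = 2*(-12) + 3*(-3) = -33
R(6) = 2*(-33) + 3*(-15) = -111
R(7) = 2*(-111) + 3*(-12) = -258
R(8) = 2*(-258) + 3*(-33) = -615
R(9) = 2*(-615) + 3*(-111) = -1563
R(10) = 2*(-1563) + 3*(-258) = -3900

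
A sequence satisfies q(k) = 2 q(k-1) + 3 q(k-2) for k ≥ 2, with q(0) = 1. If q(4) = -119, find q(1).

-7

Let q(1) = w.
q(2) = 3 + 2w
q(3) = 6 + 7w
q(4) = 21 + 20w
So 21 + 20w = -119, giving w = -7.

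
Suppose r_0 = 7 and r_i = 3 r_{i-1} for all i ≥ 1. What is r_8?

45927

r_1 = 3*7 = 21
r_2 = 3*21 = 63
r_3 = 3*63 = 189
r_4 = 3*189 = 567
r_5 = 3*567 = 1701
r_6 = 3*1701 = 5103
r_7 = 3*5103 = 15309
r_8 = 3*15309 = 45927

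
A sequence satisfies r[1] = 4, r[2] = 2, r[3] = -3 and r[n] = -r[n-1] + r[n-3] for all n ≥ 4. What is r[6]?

2

r[4] = -(-3) + 4 = 7
r[5] = -7 + 2 = -5
r[6] = -(-5) + (-3) = 2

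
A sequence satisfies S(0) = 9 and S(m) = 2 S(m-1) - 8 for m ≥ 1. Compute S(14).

16392

The fixed point is -8/(1 - 2) = 8, so S(m) - 8 = 2(S(m-1) - 8).
Hence S(m) = 1·2^m + 8.
S(14) = 1·2^{14} + 8 = 1·16384 + 8 = 16392.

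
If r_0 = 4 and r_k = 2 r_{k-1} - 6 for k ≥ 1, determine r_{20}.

The fixed point is -6/(1 - 2) = 6, so r_k - 6 = 2(r_{k-1} - 6).
Hence r_k = -2·2^k + 6.
r_{20} = -2·2^{20} + 6 = -2·1048576 + 6 = -2097146.

-2097146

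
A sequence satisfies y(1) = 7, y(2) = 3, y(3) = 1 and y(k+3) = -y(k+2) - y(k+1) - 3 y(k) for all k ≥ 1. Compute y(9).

31

y(4) = -1 - 3 - 3*7 = -25
y(5) = -(-25) - 1 - 3*3 = 15
y(6) = -15 - (-25) - 3*1 = 7
y(7) = -7 - 15 - 3*(-25) = 53
y(8) = -53 - 7 - 3*15 = -105
y(9) = -(-105) - 53 - 3*7 = 31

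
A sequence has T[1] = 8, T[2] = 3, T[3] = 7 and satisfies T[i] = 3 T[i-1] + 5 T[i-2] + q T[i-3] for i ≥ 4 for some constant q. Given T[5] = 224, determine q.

3

T[4] = 36 + 8q
T[5] = 143 + 27q
So 143 + 27q = 224, giving q = 3.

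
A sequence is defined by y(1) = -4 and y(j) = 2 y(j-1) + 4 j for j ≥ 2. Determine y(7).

476

y(2) = 2(-4) + 8 = 0
y(3) = 2(0) + 12 = 12
y(4) = 2(12) + 16 = 40
y(5) = 2(40) + 20 = 100
y(6) = 2(100) + 24 = 224
y(7) = 2(224) + 28 = 476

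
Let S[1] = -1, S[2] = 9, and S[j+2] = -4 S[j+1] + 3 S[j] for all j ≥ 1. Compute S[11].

S[3] = -4·9 + 3·(-1) = -39
S[4] = -4·(-39) + 3·9 = 183
S[5] = -4·183 + 3·(-39) = -849
S[6] = -4·(-849) + 3·183 = 3945
S[7] = -4·3945 + 3·(-849) = -18327
S[8] = -4·(-18327) + 3·3945 = 85143
S[9] = -4·85143 + 3·(-18327) = -395553
S[10] = -4·(-395553) + 3·85143 = 1837641
S[11] = -4·1837641 + 3·(-395553) = -8537223

-8537223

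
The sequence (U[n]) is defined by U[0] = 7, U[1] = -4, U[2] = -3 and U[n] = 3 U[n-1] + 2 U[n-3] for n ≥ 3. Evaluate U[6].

U[3] = 3(-3) + 2(7) = 5
U[4] = 3(5) + 2(-4) = 7
U[5] = 3(7) + 2(-3) = 15
U[6] = 3(15) + 2(5) = 55

55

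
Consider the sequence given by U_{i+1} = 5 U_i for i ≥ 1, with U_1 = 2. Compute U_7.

U_2 = 5*2 = 10
U_3 = 5*10 = 50
U_4 = 5*50 = 250
U_5 = 5*250 = 1250
U_6 = 5*1250 = 6250
U_7 = 5*6250 = 31250

31250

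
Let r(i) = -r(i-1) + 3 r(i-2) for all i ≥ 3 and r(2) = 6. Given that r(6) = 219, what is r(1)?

-5

Let r(1) = x.
r(3) = -6 + 3x
r(4) = 24 - 3x
r(5) = -42 + 12x
r(6) = 114 - 21x
So 114 - 21x = 219, giving x = -5.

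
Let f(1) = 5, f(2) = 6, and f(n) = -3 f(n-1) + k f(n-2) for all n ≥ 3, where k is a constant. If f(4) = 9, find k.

f(3) = -18 + 5k
f(4) = 54 - 9k
So 54 - 9k = 9, giving k = 5.

5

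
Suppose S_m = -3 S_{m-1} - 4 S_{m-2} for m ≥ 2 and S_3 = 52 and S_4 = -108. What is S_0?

Rearranging, S_{m-2} = (S_m + 3 S_{m-1}) / -4.
S_2 = (-108 + 3(52)) / -4 = 48/-4 = -12
S_1 = (52 + 3(-12)) / -4 = 16/-4 = -4
S_0 = (-12 + 3(-4)) / -4 = -24/-4 = 6

6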